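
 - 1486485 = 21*( - 70785 ) 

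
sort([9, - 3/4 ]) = [ - 3/4, 9 ]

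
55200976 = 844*65404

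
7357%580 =397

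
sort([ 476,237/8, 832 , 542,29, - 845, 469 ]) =[ - 845,29, 237/8,469, 476, 542,832 ] 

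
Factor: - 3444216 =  - 2^3*3^1 * 143509^1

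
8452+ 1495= 9947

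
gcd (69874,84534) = 2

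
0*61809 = 0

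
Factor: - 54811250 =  - 2^1*5^4*13^1 * 3373^1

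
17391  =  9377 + 8014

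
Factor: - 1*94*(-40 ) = 3760 = 2^4*5^1*47^1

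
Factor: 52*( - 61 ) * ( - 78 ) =2^3 *3^1*13^2*61^1= 247416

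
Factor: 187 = 11^1*17^1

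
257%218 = 39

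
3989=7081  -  3092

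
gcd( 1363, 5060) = 1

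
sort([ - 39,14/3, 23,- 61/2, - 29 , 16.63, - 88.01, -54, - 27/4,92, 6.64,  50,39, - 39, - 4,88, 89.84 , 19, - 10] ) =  [  -  88.01, - 54, - 39,-39  , - 61/2,  -  29, - 10, - 27/4,  -  4,14/3,  6.64,16.63, 19,23,39,50,88,89.84, 92 ]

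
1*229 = 229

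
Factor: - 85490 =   -  2^1*5^1*83^1*103^1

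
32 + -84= - 52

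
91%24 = 19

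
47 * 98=4606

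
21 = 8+13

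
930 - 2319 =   -  1389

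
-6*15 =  - 90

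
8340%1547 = 605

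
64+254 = 318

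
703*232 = 163096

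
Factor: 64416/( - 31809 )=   -  21472/10603 = - 2^5 * 11^1*23^( - 1)*61^1 * 461^( - 1)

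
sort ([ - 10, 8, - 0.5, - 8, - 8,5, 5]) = [ - 10, - 8, - 8, - 0.5 , 5,5,8] 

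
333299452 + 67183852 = 400483304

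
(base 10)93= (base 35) 2N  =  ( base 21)49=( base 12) 79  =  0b1011101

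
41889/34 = 41889/34 = 1232.03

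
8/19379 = 8/19379 =0.00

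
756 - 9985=-9229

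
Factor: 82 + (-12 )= 2^1*5^1*7^1 = 70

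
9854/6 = 1642+1/3= 1642.33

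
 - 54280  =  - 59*920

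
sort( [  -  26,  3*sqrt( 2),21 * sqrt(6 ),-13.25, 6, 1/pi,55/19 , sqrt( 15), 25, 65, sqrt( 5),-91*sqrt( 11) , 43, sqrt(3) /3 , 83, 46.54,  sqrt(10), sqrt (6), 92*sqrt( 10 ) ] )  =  [-91*sqrt(11), - 26, - 13.25, 1/pi,  sqrt(3 )/3,  sqrt(5),sqrt(6), 55/19, sqrt(10), sqrt( 15), 3*sqrt(2 ),6,25,  43,46.54 , 21 * sqrt(6 ),65, 83,92*sqrt(  10 ) ]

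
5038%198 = 88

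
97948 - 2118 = 95830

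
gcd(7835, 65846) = 1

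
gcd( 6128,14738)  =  2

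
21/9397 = 21/9397  =  0.00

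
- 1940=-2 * 970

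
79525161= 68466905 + 11058256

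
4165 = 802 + 3363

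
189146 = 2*94573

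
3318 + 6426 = 9744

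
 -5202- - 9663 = 4461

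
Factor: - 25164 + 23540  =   - 1624 = - 2^3*7^1*29^1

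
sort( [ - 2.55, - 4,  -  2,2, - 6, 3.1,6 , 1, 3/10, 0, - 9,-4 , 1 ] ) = [ - 9,-6, - 4, - 4 , - 2.55, - 2,0,3/10,1,1,2,3.1, 6 ] 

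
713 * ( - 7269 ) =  - 5182797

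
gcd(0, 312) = 312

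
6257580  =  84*74495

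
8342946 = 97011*86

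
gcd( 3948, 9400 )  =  188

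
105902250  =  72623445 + 33278805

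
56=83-27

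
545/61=545/61= 8.93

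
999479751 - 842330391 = 157149360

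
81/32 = 2 +17/32 = 2.53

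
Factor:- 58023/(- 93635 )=189/305= 3^3*5^ ( - 1 )*7^1*61^( - 1) 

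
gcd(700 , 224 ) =28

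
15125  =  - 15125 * ( - 1 ) 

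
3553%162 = 151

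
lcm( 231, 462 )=462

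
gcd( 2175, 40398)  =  3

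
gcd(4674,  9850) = 2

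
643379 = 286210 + 357169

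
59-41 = 18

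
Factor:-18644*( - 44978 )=838569832 = 2^3*43^1*59^1*79^1*523^1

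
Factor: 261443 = 7^1* 13^3*17^1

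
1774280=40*44357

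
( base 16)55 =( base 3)10011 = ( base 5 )320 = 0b1010101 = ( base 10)85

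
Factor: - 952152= - 2^3 * 3^1 * 97^1*409^1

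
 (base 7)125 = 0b1000100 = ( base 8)104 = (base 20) 38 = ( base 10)68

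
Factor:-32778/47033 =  - 2^1*3^3*7^( - 1)*607^1 * 6719^( - 1 ) 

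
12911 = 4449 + 8462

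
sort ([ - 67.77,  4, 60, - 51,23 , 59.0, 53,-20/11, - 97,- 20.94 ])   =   [ - 97,-67.77, - 51, - 20.94, - 20/11, 4 , 23,53 , 59.0, 60 ] 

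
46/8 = 23/4 = 5.75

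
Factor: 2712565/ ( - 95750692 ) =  - 2^( - 2 ) *5^1*  29^ ( - 1)  *31^( - 1)*113^1*4801^1 * 26627^( -1 ) 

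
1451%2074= 1451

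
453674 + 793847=1247521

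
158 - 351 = - 193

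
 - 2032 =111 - 2143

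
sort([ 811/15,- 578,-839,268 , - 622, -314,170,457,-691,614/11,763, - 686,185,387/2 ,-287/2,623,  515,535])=[ - 839,-691 , - 686, - 622, - 578,-314, - 287/2,811/15, 614/11 , 170,185, 387/2, 268,457, 515, 535, 623, 763 ]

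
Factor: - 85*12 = -2^2*3^1*5^1*17^1 = -1020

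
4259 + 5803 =10062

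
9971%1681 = 1566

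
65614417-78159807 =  - 12545390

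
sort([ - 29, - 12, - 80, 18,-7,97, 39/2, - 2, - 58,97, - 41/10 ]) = [ - 80, - 58, - 29, - 12, - 7, - 41/10, - 2,18,39/2, 97, 97 ]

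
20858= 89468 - 68610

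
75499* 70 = 5284930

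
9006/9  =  3002/3= 1000.67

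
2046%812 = 422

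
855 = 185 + 670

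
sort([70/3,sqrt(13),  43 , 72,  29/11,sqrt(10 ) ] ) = [ 29/11,  sqrt( 10),sqrt( 13 ),70/3,43, 72]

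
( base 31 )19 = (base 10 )40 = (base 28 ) 1C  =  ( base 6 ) 104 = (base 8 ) 50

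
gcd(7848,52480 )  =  8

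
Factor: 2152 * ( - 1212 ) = -2608224 =- 2^5*3^1*101^1* 269^1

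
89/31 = 2 + 27/31 = 2.87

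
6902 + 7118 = 14020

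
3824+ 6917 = 10741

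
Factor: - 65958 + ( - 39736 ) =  - 105694 = - 2^1*43^1*1229^1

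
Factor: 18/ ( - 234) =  - 13^( - 1) = - 1/13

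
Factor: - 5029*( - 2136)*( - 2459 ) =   -  26414440296 = -2^3*3^1*47^1 * 89^1*107^1*2459^1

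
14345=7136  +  7209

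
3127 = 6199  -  3072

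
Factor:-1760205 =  - 3^1*5^1*43^1 * 2729^1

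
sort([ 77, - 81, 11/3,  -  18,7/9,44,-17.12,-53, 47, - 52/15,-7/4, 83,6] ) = [-81, - 53, - 18, - 17.12, - 52/15,-7/4,7/9,11/3,6,44, 47, 77 , 83 ]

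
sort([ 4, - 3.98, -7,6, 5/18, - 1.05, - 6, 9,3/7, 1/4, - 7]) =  [ - 7,-7, - 6,  -  3.98, - 1.05, 1/4, 5/18,3/7, 4, 6,  9]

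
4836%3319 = 1517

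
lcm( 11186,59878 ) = 1017926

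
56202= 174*323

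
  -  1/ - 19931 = 1/19931 = 0.00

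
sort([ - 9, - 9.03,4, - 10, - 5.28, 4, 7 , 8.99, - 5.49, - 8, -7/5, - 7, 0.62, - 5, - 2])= [  -  10, - 9.03,  -  9, - 8, - 7, - 5.49, - 5.28, - 5,-2, - 7/5,0.62, 4, 4 , 7, 8.99 ]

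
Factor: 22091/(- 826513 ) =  - 829^( - 1)*997^(- 1 )*22091^1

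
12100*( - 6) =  - 72600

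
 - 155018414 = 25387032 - 180405446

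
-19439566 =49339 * (-394)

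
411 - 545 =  - 134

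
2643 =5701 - 3058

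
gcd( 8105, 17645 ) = 5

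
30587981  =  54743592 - 24155611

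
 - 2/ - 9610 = 1/4805 = 0.00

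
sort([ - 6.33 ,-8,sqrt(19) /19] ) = [ - 8, - 6.33,sqrt( 19) /19]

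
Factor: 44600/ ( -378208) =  - 25/212 = - 2^( - 2)*5^2*53^(-1) 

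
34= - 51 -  - 85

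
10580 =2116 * 5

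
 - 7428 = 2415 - 9843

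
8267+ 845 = 9112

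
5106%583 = 442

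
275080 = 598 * 460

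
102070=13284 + 88786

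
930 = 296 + 634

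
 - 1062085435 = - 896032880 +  - 166052555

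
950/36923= 950/36923 =0.03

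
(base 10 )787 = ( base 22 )1DH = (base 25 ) 16C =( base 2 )1100010011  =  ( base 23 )1B5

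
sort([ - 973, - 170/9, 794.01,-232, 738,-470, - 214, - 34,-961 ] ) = [ - 973 , - 961, - 470, - 232,-214, - 34,  -  170/9, 738  ,  794.01 ]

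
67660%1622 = 1158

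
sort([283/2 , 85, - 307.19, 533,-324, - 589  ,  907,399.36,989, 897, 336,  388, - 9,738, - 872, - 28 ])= [ - 872, - 589, - 324, - 307.19,-28 , - 9, 85,  283/2,336, 388, 399.36,533,738,897,  907,  989]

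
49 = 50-1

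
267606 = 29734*9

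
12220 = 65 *188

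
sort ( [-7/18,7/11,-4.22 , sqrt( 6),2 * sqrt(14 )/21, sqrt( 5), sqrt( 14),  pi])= [ - 4.22, - 7/18,2*sqrt( 14)/21,7/11 , sqrt (5 ),sqrt (6), pi,sqrt(14 )] 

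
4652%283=124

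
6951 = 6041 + 910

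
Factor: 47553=3^1* 11^2*131^1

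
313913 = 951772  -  637859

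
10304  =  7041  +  3263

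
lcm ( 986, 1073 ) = 36482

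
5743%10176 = 5743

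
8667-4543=4124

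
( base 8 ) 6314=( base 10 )3276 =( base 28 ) 450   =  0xCCC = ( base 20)83g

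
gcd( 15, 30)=15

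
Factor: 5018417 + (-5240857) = - 2^3*5^1*67^1*83^1  =  -222440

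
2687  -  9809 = -7122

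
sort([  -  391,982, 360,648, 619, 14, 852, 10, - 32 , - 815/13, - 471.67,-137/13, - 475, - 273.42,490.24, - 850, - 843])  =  [ - 850, - 843, - 475, - 471.67, - 391, - 273.42,-815/13, - 32, - 137/13 , 10, 14,360, 490.24,619,648, 852 , 982 ]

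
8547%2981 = 2585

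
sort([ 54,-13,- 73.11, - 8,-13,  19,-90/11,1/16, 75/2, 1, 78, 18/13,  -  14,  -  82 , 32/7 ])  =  [ - 82, - 73.11, -14, - 13, - 13, - 90/11,-8,  1/16,1 , 18/13,32/7,19, 75/2, 54, 78 ]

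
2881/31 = 92+29/31 = 92.94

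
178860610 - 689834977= - 510974367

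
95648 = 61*1568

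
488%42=26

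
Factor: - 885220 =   -  2^2 * 5^1*7^1*6323^1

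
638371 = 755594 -117223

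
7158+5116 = 12274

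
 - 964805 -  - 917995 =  - 46810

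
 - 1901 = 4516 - 6417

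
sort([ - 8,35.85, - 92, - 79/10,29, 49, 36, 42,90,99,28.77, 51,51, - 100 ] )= [  -  100, - 92, - 8 , -79/10,28.77, 29,  35.85,  36,  42,  49, 51, 51, 90, 99] 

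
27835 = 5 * 5567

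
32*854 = 27328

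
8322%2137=1911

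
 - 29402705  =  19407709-48810414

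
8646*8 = 69168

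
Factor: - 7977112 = -2^3*11^1*13^1*19^1*367^1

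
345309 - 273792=71517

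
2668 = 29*92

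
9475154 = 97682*97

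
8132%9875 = 8132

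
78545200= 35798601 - - 42746599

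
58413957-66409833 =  - 7995876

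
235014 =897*262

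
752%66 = 26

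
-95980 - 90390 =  - 186370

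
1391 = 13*107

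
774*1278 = 989172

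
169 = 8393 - 8224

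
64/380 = 16/95=0.17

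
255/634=255/634 = 0.40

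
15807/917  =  17 + 218/917=17.24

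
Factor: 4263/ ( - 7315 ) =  - 3^1*5^(-1)*7^1*11^ (  -  1)*19^( - 1)*29^1 = - 609/1045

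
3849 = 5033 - 1184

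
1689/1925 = 1689/1925 = 0.88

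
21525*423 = 9105075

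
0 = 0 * 74290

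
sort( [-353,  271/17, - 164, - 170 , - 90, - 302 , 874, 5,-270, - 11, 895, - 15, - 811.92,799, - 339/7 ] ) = [ - 811.92, - 353,  -  302, - 270, - 170 , - 164, - 90,-339/7, - 15,  -  11, 5, 271/17,  799,  874, 895 ]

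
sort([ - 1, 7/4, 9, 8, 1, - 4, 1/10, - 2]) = [ - 4 , - 2,-1 , 1/10, 1, 7/4,8,9]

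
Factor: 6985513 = 6985513^1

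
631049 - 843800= -212751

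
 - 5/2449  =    -  1 + 2444/2449 = -0.00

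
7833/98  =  79+13/14= 79.93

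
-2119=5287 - 7406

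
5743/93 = 5743/93= 61.75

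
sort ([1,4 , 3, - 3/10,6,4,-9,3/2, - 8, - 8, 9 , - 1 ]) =[ - 9 , - 8,-8,-1, - 3/10,1,3/2, 3,4, 4,6,9] 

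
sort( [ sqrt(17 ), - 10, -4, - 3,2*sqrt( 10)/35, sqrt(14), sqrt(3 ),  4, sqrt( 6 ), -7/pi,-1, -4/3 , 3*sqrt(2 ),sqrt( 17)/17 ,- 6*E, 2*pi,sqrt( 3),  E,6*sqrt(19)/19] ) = [ - 6*E,-10, - 4,  -  3, - 7/pi , - 4/3, - 1, 2*sqrt( 10 )/35, sqrt( 17)/17, 6*sqrt (19 ) /19,sqrt(3 ),  sqrt(3 ),sqrt( 6 ), E  ,  sqrt ( 14 ),4,sqrt( 17),3*sqrt(2 ),  2*pi]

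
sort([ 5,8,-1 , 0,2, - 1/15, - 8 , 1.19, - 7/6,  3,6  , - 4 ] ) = [ - 8, - 4,- 7/6, - 1, - 1/15, 0, 1.19, 2, 3,5, 6, 8] 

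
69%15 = 9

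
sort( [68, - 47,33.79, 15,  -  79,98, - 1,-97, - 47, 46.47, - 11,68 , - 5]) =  [ - 97, - 79 , - 47 , - 47, - 11 , - 5, - 1, 15 , 33.79,46.47,  68,  68, 98 ] 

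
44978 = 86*523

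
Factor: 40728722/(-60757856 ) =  - 2^(  -  4 )*23^1*109^1*137^( - 1 )*8123^1*13859^( - 1)= - 20364361/30378928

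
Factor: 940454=2^1*470227^1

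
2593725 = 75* 34583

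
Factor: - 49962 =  - 2^1*3^1 *11^1*757^1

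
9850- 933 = 8917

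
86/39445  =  86/39445 = 0.00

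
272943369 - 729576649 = -456633280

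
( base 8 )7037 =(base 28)4h3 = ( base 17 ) c8b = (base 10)3615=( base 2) 111000011111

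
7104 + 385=7489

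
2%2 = 0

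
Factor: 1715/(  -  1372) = -2^( - 2 )*5^1 = - 5/4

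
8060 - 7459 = 601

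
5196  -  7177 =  - 1981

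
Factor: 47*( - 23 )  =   - 23^1*47^1 = - 1081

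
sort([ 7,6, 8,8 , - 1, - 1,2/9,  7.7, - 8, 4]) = [ - 8,-1,-1,2/9,4, 6, 7,7.7,  8,  8 ] 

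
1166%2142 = 1166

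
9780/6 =1630 = 1630.00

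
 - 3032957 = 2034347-5067304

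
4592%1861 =870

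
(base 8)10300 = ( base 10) 4288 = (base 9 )5784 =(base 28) 5D4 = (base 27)5NM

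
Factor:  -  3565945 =- 5^1*713189^1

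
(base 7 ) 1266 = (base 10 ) 489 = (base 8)751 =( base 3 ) 200010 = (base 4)13221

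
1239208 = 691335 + 547873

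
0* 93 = 0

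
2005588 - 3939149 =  - 1933561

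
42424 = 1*42424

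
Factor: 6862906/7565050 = 5^( - 2)*71^ ( - 1 )*2131^( - 1)*3431453^1= 3431453/3782525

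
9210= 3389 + 5821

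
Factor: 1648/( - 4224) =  - 2^( - 3)*3^( - 1)*11^( - 1)*103^1 = - 103/264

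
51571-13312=38259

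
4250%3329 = 921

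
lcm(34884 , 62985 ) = 2267460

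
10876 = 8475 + 2401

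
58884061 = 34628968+24255093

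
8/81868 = 2/20467= 0.00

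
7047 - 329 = 6718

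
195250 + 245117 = 440367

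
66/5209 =66/5209 = 0.01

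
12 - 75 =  -63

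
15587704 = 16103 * 968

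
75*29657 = 2224275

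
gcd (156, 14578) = 2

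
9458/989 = 9+ 557/989  =  9.56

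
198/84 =33/14 = 2.36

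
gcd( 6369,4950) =33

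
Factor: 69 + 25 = 2^1*47^1= 94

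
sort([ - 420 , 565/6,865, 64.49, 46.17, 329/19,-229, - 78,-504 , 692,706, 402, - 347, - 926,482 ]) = [ - 926,-504, - 420, - 347, - 229 , - 78, 329/19, 46.17, 64.49,565/6,402, 482, 692, 706, 865]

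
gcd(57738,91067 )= 1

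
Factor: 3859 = 17^1*227^1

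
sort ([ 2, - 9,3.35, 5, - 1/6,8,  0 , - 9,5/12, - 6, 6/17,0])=[-9, - 9, - 6, - 1/6, 0,0,6/17 , 5/12,2,3.35,5,8]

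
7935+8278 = 16213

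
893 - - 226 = 1119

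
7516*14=105224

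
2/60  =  1/30 = 0.03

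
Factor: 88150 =2^1*5^2 * 41^1*43^1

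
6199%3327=2872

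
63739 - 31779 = 31960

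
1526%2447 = 1526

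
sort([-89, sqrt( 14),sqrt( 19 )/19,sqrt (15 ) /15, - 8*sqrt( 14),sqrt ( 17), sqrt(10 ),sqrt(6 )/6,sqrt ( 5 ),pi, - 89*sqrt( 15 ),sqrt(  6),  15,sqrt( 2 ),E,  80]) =[-89*sqrt (15),-89, - 8 * sqrt( 14), sqrt( 19) /19,sqrt (15 ) /15, sqrt(6 ) /6, sqrt( 2),sqrt( 5), sqrt(6 ), E,pi,  sqrt (10 ),sqrt(14), sqrt ( 17 ),  15,80]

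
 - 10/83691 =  - 10/83691 = - 0.00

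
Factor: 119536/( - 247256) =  - 2^1*241^1*997^ ( - 1) = - 482/997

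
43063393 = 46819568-3756175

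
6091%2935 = 221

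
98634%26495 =19149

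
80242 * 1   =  80242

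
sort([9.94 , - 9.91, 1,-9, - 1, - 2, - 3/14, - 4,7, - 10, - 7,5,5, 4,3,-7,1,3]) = [ - 10, - 9.91, - 9,  -  7,-7, - 4, - 2, - 1, - 3/14,1,1, 3,3,4,  5,  5,7,9.94]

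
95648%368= 336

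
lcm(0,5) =0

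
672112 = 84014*8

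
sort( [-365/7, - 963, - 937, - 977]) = [ - 977 , - 963,-937,-365/7] 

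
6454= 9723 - 3269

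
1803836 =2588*697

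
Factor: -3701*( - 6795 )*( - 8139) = -204681973005 = - 3^3  *5^1*151^1*2713^1 * 3701^1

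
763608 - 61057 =702551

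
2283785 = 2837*805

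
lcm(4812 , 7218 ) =14436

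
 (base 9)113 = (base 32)2t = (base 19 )4H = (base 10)93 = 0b1011101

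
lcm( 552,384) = 8832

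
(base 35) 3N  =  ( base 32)40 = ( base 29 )4c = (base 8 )200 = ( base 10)128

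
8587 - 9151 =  - 564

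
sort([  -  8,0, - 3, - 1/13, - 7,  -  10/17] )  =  [ - 8, - 7, - 3, - 10/17 , - 1/13, 0] 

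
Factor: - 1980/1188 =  - 3^( - 1) * 5^1 = - 5/3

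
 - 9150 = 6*( - 1525)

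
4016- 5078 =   -  1062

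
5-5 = 0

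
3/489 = 1/163 = 0.01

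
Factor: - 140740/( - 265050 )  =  2^1*3^(-2 )*5^( - 1)*19^ (  -  1 )*227^1 = 454/855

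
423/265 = 1+ 158/265 = 1.60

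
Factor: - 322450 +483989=7^1 * 47^1*491^1 = 161539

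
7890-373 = 7517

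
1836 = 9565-7729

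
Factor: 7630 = 2^1  *5^1*7^1* 109^1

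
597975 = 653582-55607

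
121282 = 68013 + 53269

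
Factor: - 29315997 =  - 3^2*73^1*44621^1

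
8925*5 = 44625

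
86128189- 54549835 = 31578354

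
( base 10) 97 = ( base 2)1100001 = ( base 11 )89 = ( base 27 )3G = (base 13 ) 76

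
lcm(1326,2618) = 102102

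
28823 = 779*37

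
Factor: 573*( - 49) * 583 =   -  3^1*7^2*11^1*53^1*191^1 = - 16368891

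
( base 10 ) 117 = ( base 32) 3l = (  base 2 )1110101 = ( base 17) 6F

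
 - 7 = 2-9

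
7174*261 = 1872414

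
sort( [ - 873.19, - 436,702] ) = [  -  873.19, - 436,702] 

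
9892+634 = 10526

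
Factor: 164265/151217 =3^1*5^1*11^(  -  1)*47^1*59^( - 1) = 705/649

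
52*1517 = 78884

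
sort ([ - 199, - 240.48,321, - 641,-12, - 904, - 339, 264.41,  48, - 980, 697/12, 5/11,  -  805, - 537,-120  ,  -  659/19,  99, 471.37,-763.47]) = [ - 980, - 904, - 805, - 763.47, - 641, - 537, - 339, - 240.48, - 199 ,- 120, - 659/19, - 12, 5/11, 48,  697/12,99, 264.41,  321, 471.37]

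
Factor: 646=2^1*17^1 *19^1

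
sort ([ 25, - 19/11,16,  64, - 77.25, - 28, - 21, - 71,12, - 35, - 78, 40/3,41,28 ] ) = [ - 78, - 77.25, - 71,-35, - 28, - 21, - 19/11, 12, 40/3, 16,  25, 28, 41,  64]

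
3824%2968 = 856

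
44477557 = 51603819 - 7126262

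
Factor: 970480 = 2^4 * 5^1 * 7^1 * 1733^1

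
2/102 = 1/51  =  0.02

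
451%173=105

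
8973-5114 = 3859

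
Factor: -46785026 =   -  2^1*23392513^1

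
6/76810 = 3/38405  =  0.00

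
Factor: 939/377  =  3^1*13^(-1 )*29^ (-1 )*313^1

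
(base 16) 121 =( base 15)144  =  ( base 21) dg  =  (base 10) 289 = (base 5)2124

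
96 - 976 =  - 880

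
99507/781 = 127 + 320/781 = 127.41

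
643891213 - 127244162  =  516647051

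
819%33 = 27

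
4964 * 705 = 3499620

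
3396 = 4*849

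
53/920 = 53/920 = 0.06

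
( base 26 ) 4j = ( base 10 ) 123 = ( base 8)173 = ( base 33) 3O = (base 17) 74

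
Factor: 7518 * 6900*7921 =2^3 *3^2* 5^2*7^1 * 23^1*89^2*179^1=410895538200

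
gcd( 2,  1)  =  1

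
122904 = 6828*18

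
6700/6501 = 6700/6501 = 1.03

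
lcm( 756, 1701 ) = 6804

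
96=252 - 156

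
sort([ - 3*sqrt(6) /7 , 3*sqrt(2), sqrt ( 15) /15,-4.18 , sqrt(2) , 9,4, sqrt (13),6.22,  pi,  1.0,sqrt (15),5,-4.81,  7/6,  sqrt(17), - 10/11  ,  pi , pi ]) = [ - 4.81, - 4.18, - 3*sqrt( 6 ) /7, - 10/11 , sqrt( 15)/15, 1.0, 7/6, sqrt( 2 ),pi,pi,  pi,sqrt (13),sqrt( 15), 4, sqrt ( 17 ),3*sqrt( 2) , 5, 6.22 , 9] 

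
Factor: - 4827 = - 3^1*1609^1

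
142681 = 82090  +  60591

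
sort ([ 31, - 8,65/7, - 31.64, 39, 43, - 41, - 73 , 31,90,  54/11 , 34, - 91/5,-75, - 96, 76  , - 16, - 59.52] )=[  -  96, - 75, - 73, - 59.52, - 41, - 31.64,  -  91/5, - 16,-8,  54/11,65/7, 31, 31 , 34 , 39, 43, 76, 90] 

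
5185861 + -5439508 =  - 253647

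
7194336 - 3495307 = 3699029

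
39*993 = 38727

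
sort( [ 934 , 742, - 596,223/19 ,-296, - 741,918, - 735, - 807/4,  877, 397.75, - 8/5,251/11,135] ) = [  -  741, - 735,  -  596 ,  -  296,- 807/4,  -  8/5, 223/19,  251/11,135,  397.75, 742,877,918, 934]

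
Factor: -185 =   -  5^1*37^1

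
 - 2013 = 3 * ( -671)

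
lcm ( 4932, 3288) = 9864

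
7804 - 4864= 2940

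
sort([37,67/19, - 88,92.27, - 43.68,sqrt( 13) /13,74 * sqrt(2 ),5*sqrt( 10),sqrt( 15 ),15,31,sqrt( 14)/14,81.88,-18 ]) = [ - 88, - 43.68, - 18,sqrt( 14) /14, sqrt(13) /13,67/19,sqrt(15),  15,5*sqrt( 10), 31, 37 , 81.88 , 92.27 , 74*sqrt( 2 )] 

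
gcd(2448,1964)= 4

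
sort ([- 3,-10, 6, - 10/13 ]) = [ - 10, - 3, - 10/13,6 ]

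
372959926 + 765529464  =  1138489390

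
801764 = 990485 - 188721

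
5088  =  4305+783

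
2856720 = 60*47612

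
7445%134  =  75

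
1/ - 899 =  - 1/899 =-0.00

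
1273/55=1273/55=23.15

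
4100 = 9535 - 5435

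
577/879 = 577/879 = 0.66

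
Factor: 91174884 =2^2*3^1*1049^1*7243^1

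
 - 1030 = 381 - 1411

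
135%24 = 15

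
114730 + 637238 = 751968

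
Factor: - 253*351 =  - 88803 = - 3^3*11^1*13^1* 23^1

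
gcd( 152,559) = 1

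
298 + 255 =553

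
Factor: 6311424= 2^9*3^1*7^1 * 587^1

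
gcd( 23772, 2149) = 7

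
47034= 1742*27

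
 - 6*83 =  - 498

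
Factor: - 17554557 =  - 3^1*17^1*344207^1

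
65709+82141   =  147850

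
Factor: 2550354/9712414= 1275177/4856207 = 3^1*425059^1*4856207^(-1)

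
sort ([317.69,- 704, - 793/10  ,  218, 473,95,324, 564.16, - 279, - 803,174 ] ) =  [ - 803, - 704, -279, - 793/10,  95,174,  218,317.69,324,473,  564.16] 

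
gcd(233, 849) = 1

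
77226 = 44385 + 32841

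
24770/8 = 12385/4 =3096.25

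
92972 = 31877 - -61095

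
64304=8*8038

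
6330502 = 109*58078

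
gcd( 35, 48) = 1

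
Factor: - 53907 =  - 3^1*7^1*17^1* 151^1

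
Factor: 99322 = 2^1*53^1*937^1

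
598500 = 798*750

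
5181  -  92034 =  - 86853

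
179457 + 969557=1149014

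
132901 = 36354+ 96547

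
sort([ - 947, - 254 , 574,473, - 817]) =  [ - 947 , - 817, - 254,473,574] 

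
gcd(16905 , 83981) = 1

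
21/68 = 21/68 =0.31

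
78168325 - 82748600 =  - 4580275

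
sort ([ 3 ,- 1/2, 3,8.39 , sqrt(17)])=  [  -  1/2, 3, 3, sqrt( 17 ),8.39]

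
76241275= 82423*925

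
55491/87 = 18497/29 = 637.83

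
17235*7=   120645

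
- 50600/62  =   - 25300/31  =  - 816.13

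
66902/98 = 682 + 33/49 = 682.67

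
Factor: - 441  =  -3^2 * 7^2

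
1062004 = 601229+460775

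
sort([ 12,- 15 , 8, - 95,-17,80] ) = [-95, - 17, - 15, 8,12, 80 ]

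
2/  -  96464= - 1 + 48231/48232 = - 0.00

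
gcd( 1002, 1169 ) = 167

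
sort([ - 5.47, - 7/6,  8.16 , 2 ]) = [ - 5.47, - 7/6, 2,8.16]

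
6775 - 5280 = 1495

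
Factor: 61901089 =59^1*1049171^1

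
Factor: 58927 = 11^2 * 487^1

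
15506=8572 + 6934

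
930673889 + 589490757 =1520164646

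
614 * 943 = 579002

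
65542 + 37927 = 103469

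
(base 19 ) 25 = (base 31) 1C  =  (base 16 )2b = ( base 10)43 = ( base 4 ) 223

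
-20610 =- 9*2290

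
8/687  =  8/687 = 0.01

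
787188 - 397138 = 390050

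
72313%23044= 3181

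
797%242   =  71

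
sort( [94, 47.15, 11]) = [11 , 47.15,94]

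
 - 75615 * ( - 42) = 3175830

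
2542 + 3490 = 6032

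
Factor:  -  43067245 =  - 5^1*13^1*  79^1*8387^1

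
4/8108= 1/2027 = 0.00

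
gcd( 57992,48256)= 8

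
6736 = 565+6171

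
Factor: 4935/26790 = 2^( -1 )*7^1*19^ ( - 1) = 7/38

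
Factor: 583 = 11^1 * 53^1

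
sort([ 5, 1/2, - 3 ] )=[ - 3,1/2,5]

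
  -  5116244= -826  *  6194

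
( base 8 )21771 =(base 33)8F2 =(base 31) 9I2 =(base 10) 9209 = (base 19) 169D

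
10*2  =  20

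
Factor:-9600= - 2^7*3^1* 5^2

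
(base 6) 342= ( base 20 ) 6E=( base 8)206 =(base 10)134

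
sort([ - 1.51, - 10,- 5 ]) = [ - 10, - 5, - 1.51]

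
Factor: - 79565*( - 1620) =128895300 = 2^2*3^4*5^2 * 15913^1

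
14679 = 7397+7282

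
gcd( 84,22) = 2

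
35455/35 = 1013 = 1013.00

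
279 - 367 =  - 88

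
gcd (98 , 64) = 2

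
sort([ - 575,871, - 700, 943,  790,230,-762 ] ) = [-762, - 700,-575, 230,790 , 871, 943]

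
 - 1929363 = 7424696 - 9354059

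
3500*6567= 22984500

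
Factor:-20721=  -  3^1*6907^1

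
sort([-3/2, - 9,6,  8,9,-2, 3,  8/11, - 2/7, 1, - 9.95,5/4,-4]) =[-9.95, - 9 ,-4,-2, - 3/2, - 2/7, 8/11,1, 5/4, 3,6,  8, 9 ]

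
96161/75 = 96161/75=1282.15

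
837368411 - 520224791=317143620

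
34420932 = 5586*6162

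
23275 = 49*475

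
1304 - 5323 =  - 4019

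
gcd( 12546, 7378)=34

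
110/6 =18+1/3 = 18.33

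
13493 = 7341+6152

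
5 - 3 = 2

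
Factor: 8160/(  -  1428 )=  - 2^3*5^1*7^( - 1) =- 40/7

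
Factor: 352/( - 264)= - 2^2*3^( - 1) = -4/3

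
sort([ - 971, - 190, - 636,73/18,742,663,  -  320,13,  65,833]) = [ - 971,-636, - 320, - 190, 73/18 , 13,65,663, 742 , 833 ]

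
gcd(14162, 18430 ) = 194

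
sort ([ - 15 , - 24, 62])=[ - 24, - 15,62 ] 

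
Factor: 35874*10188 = 365484312 = 2^3*3^4*283^1*1993^1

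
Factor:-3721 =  - 61^2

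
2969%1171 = 627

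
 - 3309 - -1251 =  - 2058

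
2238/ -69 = -746/23 = - 32.43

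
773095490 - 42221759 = 730873731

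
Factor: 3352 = 2^3 * 419^1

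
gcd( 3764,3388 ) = 4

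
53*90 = 4770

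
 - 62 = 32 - 94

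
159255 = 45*3539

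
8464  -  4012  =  4452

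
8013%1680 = 1293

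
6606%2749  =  1108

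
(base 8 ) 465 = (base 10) 309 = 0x135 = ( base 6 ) 1233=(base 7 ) 621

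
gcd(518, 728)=14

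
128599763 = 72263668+56336095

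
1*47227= 47227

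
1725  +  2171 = 3896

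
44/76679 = 44/76679  =  0.00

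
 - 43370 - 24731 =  - 68101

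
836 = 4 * 209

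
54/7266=9/1211 = 0.01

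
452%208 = 36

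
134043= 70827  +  63216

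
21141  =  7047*3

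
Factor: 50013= 3^2 * 5557^1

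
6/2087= 6/2087 =0.00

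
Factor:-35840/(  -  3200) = 56/5 = 2^3 * 5^(-1)*7^1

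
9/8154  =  1/906 = 0.00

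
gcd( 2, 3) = 1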